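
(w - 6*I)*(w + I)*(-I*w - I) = -I*w^3 - 5*w^2 - I*w^2 - 5*w - 6*I*w - 6*I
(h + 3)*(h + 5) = h^2 + 8*h + 15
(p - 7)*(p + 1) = p^2 - 6*p - 7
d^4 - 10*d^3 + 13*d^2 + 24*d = d*(d - 8)*(d - 3)*(d + 1)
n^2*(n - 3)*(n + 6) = n^4 + 3*n^3 - 18*n^2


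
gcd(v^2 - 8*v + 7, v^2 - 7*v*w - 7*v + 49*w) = v - 7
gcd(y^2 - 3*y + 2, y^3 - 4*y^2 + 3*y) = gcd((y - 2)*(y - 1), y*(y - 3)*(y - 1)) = y - 1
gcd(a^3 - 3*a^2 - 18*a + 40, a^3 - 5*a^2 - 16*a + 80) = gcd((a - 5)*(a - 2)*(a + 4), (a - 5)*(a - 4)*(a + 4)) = a^2 - a - 20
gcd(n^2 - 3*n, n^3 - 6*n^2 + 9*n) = n^2 - 3*n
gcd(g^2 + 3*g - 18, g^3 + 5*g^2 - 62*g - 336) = g + 6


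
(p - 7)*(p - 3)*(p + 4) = p^3 - 6*p^2 - 19*p + 84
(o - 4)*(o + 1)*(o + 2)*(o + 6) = o^4 + 5*o^3 - 16*o^2 - 68*o - 48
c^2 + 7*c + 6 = (c + 1)*(c + 6)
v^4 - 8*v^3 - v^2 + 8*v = v*(v - 8)*(v - 1)*(v + 1)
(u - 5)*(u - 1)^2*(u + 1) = u^4 - 6*u^3 + 4*u^2 + 6*u - 5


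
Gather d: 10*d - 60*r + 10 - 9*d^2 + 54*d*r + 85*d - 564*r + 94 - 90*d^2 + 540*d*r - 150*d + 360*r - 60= -99*d^2 + d*(594*r - 55) - 264*r + 44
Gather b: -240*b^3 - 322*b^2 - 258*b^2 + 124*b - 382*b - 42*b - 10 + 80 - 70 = -240*b^3 - 580*b^2 - 300*b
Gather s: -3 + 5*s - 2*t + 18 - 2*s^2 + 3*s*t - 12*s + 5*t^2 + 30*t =-2*s^2 + s*(3*t - 7) + 5*t^2 + 28*t + 15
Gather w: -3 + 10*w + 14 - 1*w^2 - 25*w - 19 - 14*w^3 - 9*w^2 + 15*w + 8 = -14*w^3 - 10*w^2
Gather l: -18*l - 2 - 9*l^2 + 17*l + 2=-9*l^2 - l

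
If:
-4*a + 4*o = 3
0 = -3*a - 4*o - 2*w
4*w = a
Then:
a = -2/5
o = 7/20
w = -1/10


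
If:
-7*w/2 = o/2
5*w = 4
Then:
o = -28/5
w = 4/5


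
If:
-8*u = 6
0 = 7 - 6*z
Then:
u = -3/4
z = 7/6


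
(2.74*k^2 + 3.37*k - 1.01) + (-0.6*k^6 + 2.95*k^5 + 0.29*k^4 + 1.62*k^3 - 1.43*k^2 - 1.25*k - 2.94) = -0.6*k^6 + 2.95*k^5 + 0.29*k^4 + 1.62*k^3 + 1.31*k^2 + 2.12*k - 3.95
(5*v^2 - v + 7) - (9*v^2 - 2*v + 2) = -4*v^2 + v + 5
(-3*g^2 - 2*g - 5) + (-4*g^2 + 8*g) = -7*g^2 + 6*g - 5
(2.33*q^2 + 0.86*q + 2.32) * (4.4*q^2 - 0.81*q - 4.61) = 10.252*q^4 + 1.8967*q^3 - 1.2299*q^2 - 5.8438*q - 10.6952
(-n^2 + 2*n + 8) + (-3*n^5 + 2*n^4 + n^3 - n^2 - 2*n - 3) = -3*n^5 + 2*n^4 + n^3 - 2*n^2 + 5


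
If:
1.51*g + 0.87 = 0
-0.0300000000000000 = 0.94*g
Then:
No Solution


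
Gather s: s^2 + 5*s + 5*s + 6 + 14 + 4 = s^2 + 10*s + 24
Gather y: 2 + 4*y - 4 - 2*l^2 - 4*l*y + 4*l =-2*l^2 + 4*l + y*(4 - 4*l) - 2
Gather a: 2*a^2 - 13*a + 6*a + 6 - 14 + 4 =2*a^2 - 7*a - 4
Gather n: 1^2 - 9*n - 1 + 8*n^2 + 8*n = 8*n^2 - n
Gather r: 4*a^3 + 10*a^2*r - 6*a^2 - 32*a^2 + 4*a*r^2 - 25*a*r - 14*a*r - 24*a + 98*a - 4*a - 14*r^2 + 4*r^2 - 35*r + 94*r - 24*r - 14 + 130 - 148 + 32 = 4*a^3 - 38*a^2 + 70*a + r^2*(4*a - 10) + r*(10*a^2 - 39*a + 35)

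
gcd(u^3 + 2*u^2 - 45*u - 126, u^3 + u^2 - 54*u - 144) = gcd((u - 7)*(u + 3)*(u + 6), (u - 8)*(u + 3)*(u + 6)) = u^2 + 9*u + 18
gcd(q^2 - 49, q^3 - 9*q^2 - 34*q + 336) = q - 7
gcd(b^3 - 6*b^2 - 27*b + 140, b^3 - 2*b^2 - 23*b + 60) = b^2 + b - 20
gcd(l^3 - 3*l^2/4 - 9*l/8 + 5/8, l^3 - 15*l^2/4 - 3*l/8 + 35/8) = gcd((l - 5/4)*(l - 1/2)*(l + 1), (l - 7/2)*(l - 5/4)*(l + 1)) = l^2 - l/4 - 5/4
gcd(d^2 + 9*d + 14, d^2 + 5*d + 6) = d + 2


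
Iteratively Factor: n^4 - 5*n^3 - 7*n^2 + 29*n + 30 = (n - 3)*(n^3 - 2*n^2 - 13*n - 10) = (n - 5)*(n - 3)*(n^2 + 3*n + 2) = (n - 5)*(n - 3)*(n + 1)*(n + 2)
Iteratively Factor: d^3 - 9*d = (d + 3)*(d^2 - 3*d) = d*(d + 3)*(d - 3)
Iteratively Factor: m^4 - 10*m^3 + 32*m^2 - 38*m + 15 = (m - 3)*(m^3 - 7*m^2 + 11*m - 5) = (m - 5)*(m - 3)*(m^2 - 2*m + 1) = (m - 5)*(m - 3)*(m - 1)*(m - 1)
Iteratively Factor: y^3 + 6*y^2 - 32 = (y - 2)*(y^2 + 8*y + 16) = (y - 2)*(y + 4)*(y + 4)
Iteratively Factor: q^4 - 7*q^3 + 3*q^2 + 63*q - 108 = (q - 3)*(q^3 - 4*q^2 - 9*q + 36) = (q - 3)*(q + 3)*(q^2 - 7*q + 12) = (q - 4)*(q - 3)*(q + 3)*(q - 3)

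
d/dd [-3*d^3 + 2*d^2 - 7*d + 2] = -9*d^2 + 4*d - 7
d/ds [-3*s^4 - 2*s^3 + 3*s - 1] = -12*s^3 - 6*s^2 + 3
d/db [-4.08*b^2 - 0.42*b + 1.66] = -8.16*b - 0.42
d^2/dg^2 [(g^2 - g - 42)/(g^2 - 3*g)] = 4*(g^3 - 63*g^2 + 189*g - 189)/(g^3*(g^3 - 9*g^2 + 27*g - 27))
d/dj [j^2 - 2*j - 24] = 2*j - 2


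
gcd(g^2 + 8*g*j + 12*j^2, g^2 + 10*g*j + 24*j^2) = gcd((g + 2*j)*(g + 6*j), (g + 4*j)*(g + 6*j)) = g + 6*j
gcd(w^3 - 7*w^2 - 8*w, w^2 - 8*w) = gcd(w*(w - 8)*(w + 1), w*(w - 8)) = w^2 - 8*w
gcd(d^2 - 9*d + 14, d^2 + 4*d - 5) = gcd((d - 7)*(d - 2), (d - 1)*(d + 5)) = 1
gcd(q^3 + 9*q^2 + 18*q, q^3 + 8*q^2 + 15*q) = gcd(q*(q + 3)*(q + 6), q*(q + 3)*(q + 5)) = q^2 + 3*q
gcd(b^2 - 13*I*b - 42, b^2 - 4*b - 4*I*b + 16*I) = 1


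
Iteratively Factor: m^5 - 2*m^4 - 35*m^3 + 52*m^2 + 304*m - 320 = (m - 4)*(m^4 + 2*m^3 - 27*m^2 - 56*m + 80) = (m - 4)*(m + 4)*(m^3 - 2*m^2 - 19*m + 20) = (m - 4)*(m - 1)*(m + 4)*(m^2 - m - 20) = (m - 5)*(m - 4)*(m - 1)*(m + 4)*(m + 4)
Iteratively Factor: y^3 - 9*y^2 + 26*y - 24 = (y - 2)*(y^2 - 7*y + 12) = (y - 4)*(y - 2)*(y - 3)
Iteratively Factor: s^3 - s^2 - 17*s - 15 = (s + 3)*(s^2 - 4*s - 5) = (s - 5)*(s + 3)*(s + 1)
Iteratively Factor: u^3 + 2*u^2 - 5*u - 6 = (u + 1)*(u^2 + u - 6) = (u - 2)*(u + 1)*(u + 3)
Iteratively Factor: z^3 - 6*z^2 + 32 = (z - 4)*(z^2 - 2*z - 8) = (z - 4)*(z + 2)*(z - 4)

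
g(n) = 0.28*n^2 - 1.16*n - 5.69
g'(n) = 0.56*n - 1.16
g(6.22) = -2.07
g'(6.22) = 2.32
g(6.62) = -1.10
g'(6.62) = 2.55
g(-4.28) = 4.40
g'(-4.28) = -3.56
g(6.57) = -1.23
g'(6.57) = 2.52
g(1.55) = -6.82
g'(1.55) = -0.29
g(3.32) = -6.45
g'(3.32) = 0.70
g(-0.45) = -5.11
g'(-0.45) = -1.41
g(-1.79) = -2.72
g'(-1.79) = -2.16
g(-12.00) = 48.55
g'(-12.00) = -7.88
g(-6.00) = 11.35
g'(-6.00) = -4.52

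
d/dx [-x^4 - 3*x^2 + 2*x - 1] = -4*x^3 - 6*x + 2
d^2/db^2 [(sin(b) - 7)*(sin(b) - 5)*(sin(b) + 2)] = -9*sin(b)^3 + 40*sin(b)^2 - 5*sin(b) - 20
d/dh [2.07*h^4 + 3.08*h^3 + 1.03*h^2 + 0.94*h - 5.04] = 8.28*h^3 + 9.24*h^2 + 2.06*h + 0.94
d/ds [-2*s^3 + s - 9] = 1 - 6*s^2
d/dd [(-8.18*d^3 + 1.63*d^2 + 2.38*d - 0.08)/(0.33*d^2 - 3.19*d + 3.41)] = (-2.6994*d^4 + 52.1884*d^3 - 89.6665*d^2 + 11.1694*d + 7.8606)/(0.1089*d^4 - 2.1054*d^3 + 12.4267*d^2 - 21.7558*d + 11.6281)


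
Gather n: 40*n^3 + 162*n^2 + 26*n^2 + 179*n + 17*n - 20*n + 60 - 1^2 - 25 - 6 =40*n^3 + 188*n^2 + 176*n + 28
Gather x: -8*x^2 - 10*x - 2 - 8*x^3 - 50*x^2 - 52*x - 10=-8*x^3 - 58*x^2 - 62*x - 12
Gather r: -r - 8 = -r - 8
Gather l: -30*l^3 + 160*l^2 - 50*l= -30*l^3 + 160*l^2 - 50*l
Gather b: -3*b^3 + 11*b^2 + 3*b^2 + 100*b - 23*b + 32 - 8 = -3*b^3 + 14*b^2 + 77*b + 24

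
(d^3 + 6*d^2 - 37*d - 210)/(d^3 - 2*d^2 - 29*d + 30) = (d + 7)/(d - 1)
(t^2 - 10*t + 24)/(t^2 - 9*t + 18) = (t - 4)/(t - 3)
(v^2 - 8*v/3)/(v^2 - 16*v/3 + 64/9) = 3*v/(3*v - 8)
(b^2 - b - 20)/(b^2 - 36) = (b^2 - b - 20)/(b^2 - 36)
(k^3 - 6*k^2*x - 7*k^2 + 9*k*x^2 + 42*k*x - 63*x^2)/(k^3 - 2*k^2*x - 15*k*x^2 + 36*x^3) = (k - 7)/(k + 4*x)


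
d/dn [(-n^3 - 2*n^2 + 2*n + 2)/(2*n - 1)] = (-4*n^3 - n^2 + 4*n - 6)/(4*n^2 - 4*n + 1)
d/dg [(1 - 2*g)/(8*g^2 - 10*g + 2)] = (8*g^2 - 8*g + 3)/(2*(16*g^4 - 40*g^3 + 33*g^2 - 10*g + 1))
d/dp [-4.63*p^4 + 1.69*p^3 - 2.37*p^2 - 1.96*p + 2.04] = -18.52*p^3 + 5.07*p^2 - 4.74*p - 1.96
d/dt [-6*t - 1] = -6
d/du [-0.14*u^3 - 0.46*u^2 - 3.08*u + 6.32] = -0.42*u^2 - 0.92*u - 3.08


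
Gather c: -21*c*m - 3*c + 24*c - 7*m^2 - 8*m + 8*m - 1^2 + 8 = c*(21 - 21*m) - 7*m^2 + 7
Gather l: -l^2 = -l^2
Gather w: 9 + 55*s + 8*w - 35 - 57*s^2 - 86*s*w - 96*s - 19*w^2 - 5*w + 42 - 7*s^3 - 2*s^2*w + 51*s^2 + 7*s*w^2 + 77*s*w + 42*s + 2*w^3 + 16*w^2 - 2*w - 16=-7*s^3 - 6*s^2 + s + 2*w^3 + w^2*(7*s - 3) + w*(-2*s^2 - 9*s + 1)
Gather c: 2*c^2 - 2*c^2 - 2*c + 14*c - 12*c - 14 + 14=0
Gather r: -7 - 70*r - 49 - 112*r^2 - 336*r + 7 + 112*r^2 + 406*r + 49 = 0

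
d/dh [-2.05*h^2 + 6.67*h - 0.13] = 6.67 - 4.1*h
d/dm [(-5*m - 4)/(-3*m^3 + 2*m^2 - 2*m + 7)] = (-30*m^3 - 26*m^2 + 16*m - 43)/(9*m^6 - 12*m^5 + 16*m^4 - 50*m^3 + 32*m^2 - 28*m + 49)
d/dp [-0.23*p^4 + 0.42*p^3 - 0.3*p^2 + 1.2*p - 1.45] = -0.92*p^3 + 1.26*p^2 - 0.6*p + 1.2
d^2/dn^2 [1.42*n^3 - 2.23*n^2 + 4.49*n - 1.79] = 8.52*n - 4.46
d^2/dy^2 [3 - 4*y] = 0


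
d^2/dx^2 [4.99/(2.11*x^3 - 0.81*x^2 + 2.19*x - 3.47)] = ((8.0838 - 63.1734*x)*(2.11*x^3 - 0.81*x^2 + 2.19*x - 3.47) + 4.99*(6.33*x^2 - 1.62*x + 2.19)*(12.66*x^2 - 3.24*x + 4.38))/(2.11*x^3 - 0.81*x^2 + 2.19*x - 3.47)^3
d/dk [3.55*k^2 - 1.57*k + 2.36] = 7.1*k - 1.57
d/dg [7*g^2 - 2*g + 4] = 14*g - 2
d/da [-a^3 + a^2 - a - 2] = -3*a^2 + 2*a - 1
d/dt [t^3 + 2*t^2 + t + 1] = 3*t^2 + 4*t + 1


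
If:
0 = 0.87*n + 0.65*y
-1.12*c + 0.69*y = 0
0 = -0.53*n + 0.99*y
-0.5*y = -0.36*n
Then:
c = 0.00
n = 0.00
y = 0.00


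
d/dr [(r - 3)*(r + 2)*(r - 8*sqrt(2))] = 3*r^2 - 16*sqrt(2)*r - 2*r - 6 + 8*sqrt(2)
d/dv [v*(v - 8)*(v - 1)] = 3*v^2 - 18*v + 8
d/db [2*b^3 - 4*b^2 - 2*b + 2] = 6*b^2 - 8*b - 2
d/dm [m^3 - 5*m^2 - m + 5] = 3*m^2 - 10*m - 1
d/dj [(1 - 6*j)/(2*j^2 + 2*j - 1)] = 4*(3*j^2 - j + 1)/(4*j^4 + 8*j^3 - 4*j + 1)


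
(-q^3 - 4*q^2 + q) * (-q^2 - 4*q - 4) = q^5 + 8*q^4 + 19*q^3 + 12*q^2 - 4*q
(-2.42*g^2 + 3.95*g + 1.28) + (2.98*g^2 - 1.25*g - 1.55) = 0.56*g^2 + 2.7*g - 0.27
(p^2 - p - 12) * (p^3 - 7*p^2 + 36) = p^5 - 8*p^4 - 5*p^3 + 120*p^2 - 36*p - 432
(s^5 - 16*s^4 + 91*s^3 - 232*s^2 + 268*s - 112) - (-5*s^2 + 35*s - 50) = s^5 - 16*s^4 + 91*s^3 - 227*s^2 + 233*s - 62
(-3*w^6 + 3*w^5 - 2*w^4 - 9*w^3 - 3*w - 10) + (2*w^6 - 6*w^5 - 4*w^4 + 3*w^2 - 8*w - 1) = -w^6 - 3*w^5 - 6*w^4 - 9*w^3 + 3*w^2 - 11*w - 11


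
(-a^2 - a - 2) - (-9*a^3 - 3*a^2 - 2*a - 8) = 9*a^3 + 2*a^2 + a + 6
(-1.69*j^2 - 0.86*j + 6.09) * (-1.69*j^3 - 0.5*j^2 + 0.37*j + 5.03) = 2.8561*j^5 + 2.2984*j^4 - 10.4874*j^3 - 11.8639*j^2 - 2.0725*j + 30.6327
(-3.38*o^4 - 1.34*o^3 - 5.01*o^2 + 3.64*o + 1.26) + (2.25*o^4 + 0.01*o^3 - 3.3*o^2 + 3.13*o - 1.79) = -1.13*o^4 - 1.33*o^3 - 8.31*o^2 + 6.77*o - 0.53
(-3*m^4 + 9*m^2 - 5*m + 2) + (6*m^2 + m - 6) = -3*m^4 + 15*m^2 - 4*m - 4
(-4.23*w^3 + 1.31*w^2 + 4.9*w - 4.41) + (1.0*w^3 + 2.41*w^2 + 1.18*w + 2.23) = -3.23*w^3 + 3.72*w^2 + 6.08*w - 2.18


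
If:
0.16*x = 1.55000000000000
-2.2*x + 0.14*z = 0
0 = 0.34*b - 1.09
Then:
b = 3.21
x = 9.69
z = 152.23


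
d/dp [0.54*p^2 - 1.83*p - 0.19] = 1.08*p - 1.83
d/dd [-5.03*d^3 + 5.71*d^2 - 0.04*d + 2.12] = -15.09*d^2 + 11.42*d - 0.04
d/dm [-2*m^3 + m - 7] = 1 - 6*m^2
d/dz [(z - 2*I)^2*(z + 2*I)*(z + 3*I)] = 4*z^3 + 3*I*z^2 + 20*z + 4*I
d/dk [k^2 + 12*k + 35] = 2*k + 12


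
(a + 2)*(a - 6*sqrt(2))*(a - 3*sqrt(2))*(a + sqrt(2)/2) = a^4 - 17*sqrt(2)*a^3/2 + 2*a^3 - 17*sqrt(2)*a^2 + 27*a^2 + 18*sqrt(2)*a + 54*a + 36*sqrt(2)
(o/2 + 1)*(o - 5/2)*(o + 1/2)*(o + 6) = o^4/2 + 3*o^3 - 21*o^2/8 - 17*o - 15/2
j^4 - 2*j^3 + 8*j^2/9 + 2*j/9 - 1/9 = (j - 1)^2*(j - 1/3)*(j + 1/3)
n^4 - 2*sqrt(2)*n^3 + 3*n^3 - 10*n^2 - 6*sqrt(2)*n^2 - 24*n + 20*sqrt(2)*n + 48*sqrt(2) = (n - 3)*(n + 2)*(n + 4)*(n - 2*sqrt(2))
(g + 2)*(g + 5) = g^2 + 7*g + 10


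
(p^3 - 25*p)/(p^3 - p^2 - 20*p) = (p + 5)/(p + 4)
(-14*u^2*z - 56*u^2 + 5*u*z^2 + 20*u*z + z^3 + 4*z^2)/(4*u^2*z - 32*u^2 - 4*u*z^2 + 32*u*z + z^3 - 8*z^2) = (7*u*z + 28*u + z^2 + 4*z)/(-2*u*z + 16*u + z^2 - 8*z)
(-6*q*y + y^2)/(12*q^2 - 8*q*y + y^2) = y/(-2*q + y)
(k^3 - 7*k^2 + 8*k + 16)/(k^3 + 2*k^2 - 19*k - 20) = (k - 4)/(k + 5)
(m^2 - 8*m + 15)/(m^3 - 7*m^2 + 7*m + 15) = 1/(m + 1)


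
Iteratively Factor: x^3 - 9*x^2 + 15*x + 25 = (x - 5)*(x^2 - 4*x - 5) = (x - 5)*(x + 1)*(x - 5)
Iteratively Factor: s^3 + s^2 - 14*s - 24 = (s + 3)*(s^2 - 2*s - 8) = (s - 4)*(s + 3)*(s + 2)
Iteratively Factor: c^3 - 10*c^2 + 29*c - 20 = (c - 5)*(c^2 - 5*c + 4) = (c - 5)*(c - 4)*(c - 1)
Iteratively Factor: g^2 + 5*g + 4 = (g + 4)*(g + 1)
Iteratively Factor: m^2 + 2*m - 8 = (m + 4)*(m - 2)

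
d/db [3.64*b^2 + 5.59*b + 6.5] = 7.28*b + 5.59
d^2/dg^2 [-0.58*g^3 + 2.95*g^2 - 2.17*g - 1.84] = 5.9 - 3.48*g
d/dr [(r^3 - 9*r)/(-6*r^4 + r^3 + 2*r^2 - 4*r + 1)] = (6*r^6 - 160*r^4 + 10*r^3 + 21*r^2 - 9)/(36*r^8 - 12*r^7 - 23*r^6 + 52*r^5 - 16*r^4 - 14*r^3 + 20*r^2 - 8*r + 1)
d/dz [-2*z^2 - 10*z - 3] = -4*z - 10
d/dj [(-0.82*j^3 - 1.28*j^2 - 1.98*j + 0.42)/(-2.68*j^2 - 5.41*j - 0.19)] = (2.1976*j^4 + 8.8724*j^3 + 2.0858*j^2 + 2.7376*j + 2.6484)/(7.1824*j^4 + 28.9976*j^3 + 30.2865*j^2 + 2.0558*j + 0.0361)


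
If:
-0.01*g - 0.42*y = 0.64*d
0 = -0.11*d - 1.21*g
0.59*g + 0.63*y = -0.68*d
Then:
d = 0.00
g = 0.00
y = 0.00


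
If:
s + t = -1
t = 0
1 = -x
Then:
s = -1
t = 0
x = -1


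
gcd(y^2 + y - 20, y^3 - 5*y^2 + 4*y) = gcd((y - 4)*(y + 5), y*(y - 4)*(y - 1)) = y - 4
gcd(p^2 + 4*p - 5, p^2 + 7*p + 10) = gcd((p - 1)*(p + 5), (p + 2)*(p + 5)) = p + 5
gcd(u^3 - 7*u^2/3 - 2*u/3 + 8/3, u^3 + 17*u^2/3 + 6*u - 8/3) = 1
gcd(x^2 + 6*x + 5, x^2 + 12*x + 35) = x + 5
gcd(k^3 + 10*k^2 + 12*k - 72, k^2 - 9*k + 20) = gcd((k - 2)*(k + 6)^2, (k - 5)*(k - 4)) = 1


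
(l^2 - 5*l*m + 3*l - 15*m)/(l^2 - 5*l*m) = (l + 3)/l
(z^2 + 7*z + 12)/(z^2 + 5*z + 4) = (z + 3)/(z + 1)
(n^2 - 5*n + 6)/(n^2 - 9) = (n - 2)/(n + 3)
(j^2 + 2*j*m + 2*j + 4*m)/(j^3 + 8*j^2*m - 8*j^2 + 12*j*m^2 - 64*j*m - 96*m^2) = (j + 2)/(j^2 + 6*j*m - 8*j - 48*m)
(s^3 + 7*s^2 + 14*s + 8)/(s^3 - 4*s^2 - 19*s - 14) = (s + 4)/(s - 7)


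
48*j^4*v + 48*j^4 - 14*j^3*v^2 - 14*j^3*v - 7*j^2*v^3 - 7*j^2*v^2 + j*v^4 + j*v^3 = (-8*j + v)*(-2*j + v)*(3*j + v)*(j*v + j)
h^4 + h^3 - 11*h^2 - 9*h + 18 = (h - 3)*(h - 1)*(h + 2)*(h + 3)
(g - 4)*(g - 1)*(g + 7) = g^3 + 2*g^2 - 31*g + 28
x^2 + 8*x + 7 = (x + 1)*(x + 7)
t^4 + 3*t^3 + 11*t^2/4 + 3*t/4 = t*(t + 1/2)*(t + 1)*(t + 3/2)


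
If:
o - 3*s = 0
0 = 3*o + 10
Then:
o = -10/3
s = -10/9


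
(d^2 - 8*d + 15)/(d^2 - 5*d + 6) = (d - 5)/(d - 2)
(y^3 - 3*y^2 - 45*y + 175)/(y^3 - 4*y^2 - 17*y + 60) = (y^2 + 2*y - 35)/(y^2 + y - 12)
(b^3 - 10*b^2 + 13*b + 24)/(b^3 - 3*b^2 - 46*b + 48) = (b^2 - 2*b - 3)/(b^2 + 5*b - 6)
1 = 1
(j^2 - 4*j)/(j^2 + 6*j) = (j - 4)/(j + 6)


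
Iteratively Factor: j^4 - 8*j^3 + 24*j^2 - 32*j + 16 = (j - 2)*(j^3 - 6*j^2 + 12*j - 8) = (j - 2)^2*(j^2 - 4*j + 4) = (j - 2)^3*(j - 2)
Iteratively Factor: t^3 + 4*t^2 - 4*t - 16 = (t + 2)*(t^2 + 2*t - 8) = (t - 2)*(t + 2)*(t + 4)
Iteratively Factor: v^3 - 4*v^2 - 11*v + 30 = (v - 5)*(v^2 + v - 6) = (v - 5)*(v - 2)*(v + 3)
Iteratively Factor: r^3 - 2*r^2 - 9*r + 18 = (r - 3)*(r^2 + r - 6) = (r - 3)*(r + 3)*(r - 2)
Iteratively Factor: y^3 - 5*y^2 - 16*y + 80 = (y + 4)*(y^2 - 9*y + 20) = (y - 5)*(y + 4)*(y - 4)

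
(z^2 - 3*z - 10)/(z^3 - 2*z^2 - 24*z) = (-z^2 + 3*z + 10)/(z*(-z^2 + 2*z + 24))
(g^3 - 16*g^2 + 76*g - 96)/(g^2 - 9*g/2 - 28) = 2*(g^2 - 8*g + 12)/(2*g + 7)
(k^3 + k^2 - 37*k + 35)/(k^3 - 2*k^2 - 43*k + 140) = (k - 1)/(k - 4)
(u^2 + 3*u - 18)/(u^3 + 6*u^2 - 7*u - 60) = (u + 6)/(u^2 + 9*u + 20)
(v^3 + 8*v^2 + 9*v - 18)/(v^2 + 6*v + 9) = (v^2 + 5*v - 6)/(v + 3)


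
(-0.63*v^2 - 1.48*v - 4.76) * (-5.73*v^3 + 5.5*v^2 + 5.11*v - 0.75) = 3.6099*v^5 + 5.0154*v^4 + 15.9155*v^3 - 33.2703*v^2 - 23.2136*v + 3.57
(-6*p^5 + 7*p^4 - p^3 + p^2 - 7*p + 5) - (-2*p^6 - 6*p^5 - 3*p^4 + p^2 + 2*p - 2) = 2*p^6 + 10*p^4 - p^3 - 9*p + 7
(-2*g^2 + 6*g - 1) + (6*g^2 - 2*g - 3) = 4*g^2 + 4*g - 4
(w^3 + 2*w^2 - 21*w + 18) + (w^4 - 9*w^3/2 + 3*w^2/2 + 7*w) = w^4 - 7*w^3/2 + 7*w^2/2 - 14*w + 18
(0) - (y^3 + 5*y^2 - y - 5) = -y^3 - 5*y^2 + y + 5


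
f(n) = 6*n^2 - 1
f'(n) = 12*n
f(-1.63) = 14.94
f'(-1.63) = -19.56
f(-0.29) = -0.50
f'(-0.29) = -3.48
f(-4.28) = 108.91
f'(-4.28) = -51.36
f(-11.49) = 791.12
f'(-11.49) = -137.88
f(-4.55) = 123.22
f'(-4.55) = -54.60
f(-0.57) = 0.95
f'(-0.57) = -6.84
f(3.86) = 88.40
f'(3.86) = 46.32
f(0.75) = 2.38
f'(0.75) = 9.00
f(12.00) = 863.00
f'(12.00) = 144.00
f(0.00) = -1.00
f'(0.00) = 0.00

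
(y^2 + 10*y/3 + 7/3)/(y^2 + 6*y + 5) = (y + 7/3)/(y + 5)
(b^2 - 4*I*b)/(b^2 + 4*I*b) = (b - 4*I)/(b + 4*I)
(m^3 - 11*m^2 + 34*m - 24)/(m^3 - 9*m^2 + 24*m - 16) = (m - 6)/(m - 4)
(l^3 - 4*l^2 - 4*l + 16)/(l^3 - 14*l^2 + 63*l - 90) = (l^3 - 4*l^2 - 4*l + 16)/(l^3 - 14*l^2 + 63*l - 90)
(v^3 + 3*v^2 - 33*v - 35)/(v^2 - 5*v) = v + 8 + 7/v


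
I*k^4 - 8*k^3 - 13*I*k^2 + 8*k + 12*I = (k - 1)*(k + 2*I)*(k + 6*I)*(I*k + I)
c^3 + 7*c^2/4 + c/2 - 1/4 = (c - 1/4)*(c + 1)^2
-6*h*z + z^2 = z*(-6*h + z)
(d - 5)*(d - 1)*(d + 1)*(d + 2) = d^4 - 3*d^3 - 11*d^2 + 3*d + 10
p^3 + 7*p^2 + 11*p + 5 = (p + 1)^2*(p + 5)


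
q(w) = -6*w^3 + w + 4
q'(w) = 1 - 18*w^2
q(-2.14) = 60.66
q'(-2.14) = -81.43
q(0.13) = 4.12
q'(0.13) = 0.70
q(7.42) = -2439.69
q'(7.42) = -990.02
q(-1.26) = 14.74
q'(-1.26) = -27.58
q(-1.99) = 49.29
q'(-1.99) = -70.28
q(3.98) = -370.29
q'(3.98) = -284.13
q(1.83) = -30.94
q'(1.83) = -59.28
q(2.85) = -132.04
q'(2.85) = -145.20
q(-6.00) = 1294.00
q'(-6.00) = -647.00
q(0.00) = 4.00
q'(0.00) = 1.00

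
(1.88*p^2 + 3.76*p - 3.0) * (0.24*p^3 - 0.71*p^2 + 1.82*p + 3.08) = 0.4512*p^5 - 0.4324*p^4 + 0.0320000000000005*p^3 + 14.7636*p^2 + 6.1208*p - 9.24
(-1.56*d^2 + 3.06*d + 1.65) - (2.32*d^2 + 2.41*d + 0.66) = -3.88*d^2 + 0.65*d + 0.99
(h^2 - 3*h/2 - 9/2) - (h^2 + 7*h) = -17*h/2 - 9/2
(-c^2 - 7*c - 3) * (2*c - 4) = -2*c^3 - 10*c^2 + 22*c + 12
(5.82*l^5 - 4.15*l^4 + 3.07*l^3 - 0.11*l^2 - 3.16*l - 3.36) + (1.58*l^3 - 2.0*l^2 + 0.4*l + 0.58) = 5.82*l^5 - 4.15*l^4 + 4.65*l^3 - 2.11*l^2 - 2.76*l - 2.78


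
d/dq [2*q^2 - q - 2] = 4*q - 1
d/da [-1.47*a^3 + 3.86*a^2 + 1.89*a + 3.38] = -4.41*a^2 + 7.72*a + 1.89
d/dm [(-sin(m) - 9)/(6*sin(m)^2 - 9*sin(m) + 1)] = (6*sin(m)^2 + 108*sin(m) - 82)*cos(m)/(6*sin(m)^2 - 9*sin(m) + 1)^2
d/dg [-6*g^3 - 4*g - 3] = -18*g^2 - 4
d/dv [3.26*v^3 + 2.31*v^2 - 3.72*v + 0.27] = 9.78*v^2 + 4.62*v - 3.72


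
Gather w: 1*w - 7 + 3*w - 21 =4*w - 28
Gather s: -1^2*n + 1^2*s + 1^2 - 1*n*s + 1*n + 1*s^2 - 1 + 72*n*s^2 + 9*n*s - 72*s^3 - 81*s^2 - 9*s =-72*s^3 + s^2*(72*n - 80) + s*(8*n - 8)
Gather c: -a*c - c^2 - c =-c^2 + c*(-a - 1)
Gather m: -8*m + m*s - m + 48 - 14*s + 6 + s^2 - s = m*(s - 9) + s^2 - 15*s + 54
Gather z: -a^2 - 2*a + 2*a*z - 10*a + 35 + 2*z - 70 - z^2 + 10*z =-a^2 - 12*a - z^2 + z*(2*a + 12) - 35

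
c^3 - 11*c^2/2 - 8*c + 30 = (c - 6)*(c - 2)*(c + 5/2)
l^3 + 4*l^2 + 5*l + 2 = (l + 1)^2*(l + 2)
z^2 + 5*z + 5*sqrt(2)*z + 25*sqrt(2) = (z + 5)*(z + 5*sqrt(2))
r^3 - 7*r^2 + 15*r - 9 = (r - 3)^2*(r - 1)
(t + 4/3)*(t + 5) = t^2 + 19*t/3 + 20/3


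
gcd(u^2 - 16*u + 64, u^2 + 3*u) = 1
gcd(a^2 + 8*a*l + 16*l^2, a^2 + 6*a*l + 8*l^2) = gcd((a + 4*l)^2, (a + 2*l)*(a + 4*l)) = a + 4*l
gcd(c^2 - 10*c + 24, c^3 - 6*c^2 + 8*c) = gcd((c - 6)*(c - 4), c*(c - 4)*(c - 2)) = c - 4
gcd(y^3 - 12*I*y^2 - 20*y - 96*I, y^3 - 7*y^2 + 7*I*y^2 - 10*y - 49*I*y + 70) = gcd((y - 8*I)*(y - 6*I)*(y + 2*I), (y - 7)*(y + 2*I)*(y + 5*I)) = y + 2*I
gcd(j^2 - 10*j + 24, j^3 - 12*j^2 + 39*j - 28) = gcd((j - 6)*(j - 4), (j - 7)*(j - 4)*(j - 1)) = j - 4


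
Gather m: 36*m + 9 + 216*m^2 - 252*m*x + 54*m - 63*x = 216*m^2 + m*(90 - 252*x) - 63*x + 9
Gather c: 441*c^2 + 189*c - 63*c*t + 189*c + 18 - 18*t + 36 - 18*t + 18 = 441*c^2 + c*(378 - 63*t) - 36*t + 72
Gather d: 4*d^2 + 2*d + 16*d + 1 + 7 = 4*d^2 + 18*d + 8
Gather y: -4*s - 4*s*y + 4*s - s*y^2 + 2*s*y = -s*y^2 - 2*s*y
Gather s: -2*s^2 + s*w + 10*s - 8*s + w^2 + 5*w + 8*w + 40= -2*s^2 + s*(w + 2) + w^2 + 13*w + 40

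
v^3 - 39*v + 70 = (v - 5)*(v - 2)*(v + 7)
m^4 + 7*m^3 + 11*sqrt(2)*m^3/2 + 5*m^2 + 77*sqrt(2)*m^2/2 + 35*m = m*(m + 7)*(m + sqrt(2)/2)*(m + 5*sqrt(2))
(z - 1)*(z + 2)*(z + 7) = z^3 + 8*z^2 + 5*z - 14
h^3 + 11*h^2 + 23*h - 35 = (h - 1)*(h + 5)*(h + 7)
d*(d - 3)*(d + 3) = d^3 - 9*d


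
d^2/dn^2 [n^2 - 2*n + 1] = 2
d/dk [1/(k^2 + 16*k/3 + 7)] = 6*(-3*k - 8)/(3*k^2 + 16*k + 21)^2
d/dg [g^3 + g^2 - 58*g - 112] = 3*g^2 + 2*g - 58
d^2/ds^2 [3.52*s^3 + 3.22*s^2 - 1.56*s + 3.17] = 21.12*s + 6.44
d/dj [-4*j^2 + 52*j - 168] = 52 - 8*j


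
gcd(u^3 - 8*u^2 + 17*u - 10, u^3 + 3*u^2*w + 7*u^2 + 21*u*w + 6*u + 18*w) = 1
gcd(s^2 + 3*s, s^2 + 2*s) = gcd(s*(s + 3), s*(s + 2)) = s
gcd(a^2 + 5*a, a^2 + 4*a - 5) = a + 5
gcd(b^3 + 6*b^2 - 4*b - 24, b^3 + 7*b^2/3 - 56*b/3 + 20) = b^2 + 4*b - 12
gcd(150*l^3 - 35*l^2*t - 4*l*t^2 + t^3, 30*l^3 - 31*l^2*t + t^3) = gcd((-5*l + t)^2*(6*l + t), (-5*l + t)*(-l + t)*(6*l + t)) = -30*l^2 + l*t + t^2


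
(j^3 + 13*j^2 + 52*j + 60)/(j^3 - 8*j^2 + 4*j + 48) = (j^2 + 11*j + 30)/(j^2 - 10*j + 24)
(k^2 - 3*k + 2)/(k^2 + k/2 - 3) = 2*(k^2 - 3*k + 2)/(2*k^2 + k - 6)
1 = 1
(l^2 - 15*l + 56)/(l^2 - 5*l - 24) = (l - 7)/(l + 3)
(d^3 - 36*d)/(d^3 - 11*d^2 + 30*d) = (d + 6)/(d - 5)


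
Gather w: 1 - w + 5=6 - w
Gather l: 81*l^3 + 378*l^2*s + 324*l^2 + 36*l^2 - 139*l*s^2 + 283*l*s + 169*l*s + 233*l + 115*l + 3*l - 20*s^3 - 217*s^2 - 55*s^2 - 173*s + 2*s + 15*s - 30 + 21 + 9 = 81*l^3 + l^2*(378*s + 360) + l*(-139*s^2 + 452*s + 351) - 20*s^3 - 272*s^2 - 156*s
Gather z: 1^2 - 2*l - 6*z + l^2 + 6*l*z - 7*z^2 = l^2 - 2*l - 7*z^2 + z*(6*l - 6) + 1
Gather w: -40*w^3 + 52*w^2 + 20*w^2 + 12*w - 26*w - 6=-40*w^3 + 72*w^2 - 14*w - 6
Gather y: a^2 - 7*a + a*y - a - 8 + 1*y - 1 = a^2 - 8*a + y*(a + 1) - 9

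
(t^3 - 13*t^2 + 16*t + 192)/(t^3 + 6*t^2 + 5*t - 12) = (t^2 - 16*t + 64)/(t^2 + 3*t - 4)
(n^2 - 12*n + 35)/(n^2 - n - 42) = (n - 5)/(n + 6)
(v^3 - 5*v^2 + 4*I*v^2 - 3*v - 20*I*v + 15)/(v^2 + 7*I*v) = (v^3 + v^2*(-5 + 4*I) - v*(3 + 20*I) + 15)/(v*(v + 7*I))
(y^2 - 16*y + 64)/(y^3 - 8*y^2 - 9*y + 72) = (y - 8)/(y^2 - 9)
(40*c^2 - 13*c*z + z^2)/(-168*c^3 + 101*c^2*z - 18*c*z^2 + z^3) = (-5*c + z)/(21*c^2 - 10*c*z + z^2)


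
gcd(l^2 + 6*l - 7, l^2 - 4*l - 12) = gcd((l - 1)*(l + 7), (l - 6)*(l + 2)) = 1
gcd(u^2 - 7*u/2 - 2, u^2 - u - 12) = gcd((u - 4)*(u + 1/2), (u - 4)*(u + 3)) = u - 4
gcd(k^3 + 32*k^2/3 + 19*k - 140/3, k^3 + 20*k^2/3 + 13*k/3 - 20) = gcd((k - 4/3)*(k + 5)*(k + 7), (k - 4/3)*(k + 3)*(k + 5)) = k^2 + 11*k/3 - 20/3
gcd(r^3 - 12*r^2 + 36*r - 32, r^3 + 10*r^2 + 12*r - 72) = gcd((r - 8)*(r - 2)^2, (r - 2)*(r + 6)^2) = r - 2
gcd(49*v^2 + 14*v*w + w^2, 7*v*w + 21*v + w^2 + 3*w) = 7*v + w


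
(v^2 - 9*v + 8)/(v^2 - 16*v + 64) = (v - 1)/(v - 8)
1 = 1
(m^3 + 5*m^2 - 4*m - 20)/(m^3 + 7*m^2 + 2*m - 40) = (m + 2)/(m + 4)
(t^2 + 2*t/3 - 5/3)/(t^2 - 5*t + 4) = (t + 5/3)/(t - 4)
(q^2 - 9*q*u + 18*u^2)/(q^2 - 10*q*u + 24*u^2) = (q - 3*u)/(q - 4*u)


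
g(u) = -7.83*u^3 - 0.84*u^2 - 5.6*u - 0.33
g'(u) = -23.49*u^2 - 1.68*u - 5.6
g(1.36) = -29.20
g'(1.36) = -51.33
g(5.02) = -1040.15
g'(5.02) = -605.99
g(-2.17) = 87.88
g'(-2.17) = -112.57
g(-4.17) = 576.18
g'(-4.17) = -407.06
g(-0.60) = 4.42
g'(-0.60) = -13.05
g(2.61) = -159.88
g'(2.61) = -170.00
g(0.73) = -7.91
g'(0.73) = -19.34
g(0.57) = -5.24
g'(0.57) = -14.19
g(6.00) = -1755.45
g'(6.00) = -861.32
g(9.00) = -5826.84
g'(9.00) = -1923.41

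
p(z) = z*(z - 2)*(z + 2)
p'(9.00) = 239.00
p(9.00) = 693.00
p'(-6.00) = 104.00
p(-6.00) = -192.00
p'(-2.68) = 17.55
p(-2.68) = -8.53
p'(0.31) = -3.71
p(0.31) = -1.21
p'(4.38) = 53.55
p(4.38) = 66.51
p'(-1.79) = 5.61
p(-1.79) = 1.42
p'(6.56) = 125.10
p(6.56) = 256.06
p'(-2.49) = 14.60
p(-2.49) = -5.48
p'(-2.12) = 9.48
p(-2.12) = -1.05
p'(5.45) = 85.11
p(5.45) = 140.08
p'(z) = z*(z - 2) + z*(z + 2) + (z - 2)*(z + 2)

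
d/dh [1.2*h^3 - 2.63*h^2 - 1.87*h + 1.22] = 3.6*h^2 - 5.26*h - 1.87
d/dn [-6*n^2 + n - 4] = 1 - 12*n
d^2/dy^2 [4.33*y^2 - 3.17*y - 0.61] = 8.66000000000000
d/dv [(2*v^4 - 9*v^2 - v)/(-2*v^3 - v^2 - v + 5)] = (-v*(6*v^2 + 2*v + 1)*(-2*v^3 + 9*v + 1) + (-8*v^3 + 18*v + 1)*(2*v^3 + v^2 + v - 5))/(2*v^3 + v^2 + v - 5)^2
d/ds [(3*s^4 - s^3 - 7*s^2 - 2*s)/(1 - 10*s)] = (-90*s^4 + 32*s^3 + 67*s^2 - 14*s - 2)/(100*s^2 - 20*s + 1)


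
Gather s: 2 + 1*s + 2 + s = 2*s + 4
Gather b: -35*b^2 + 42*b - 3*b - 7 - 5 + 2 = -35*b^2 + 39*b - 10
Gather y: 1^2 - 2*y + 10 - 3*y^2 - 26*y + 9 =-3*y^2 - 28*y + 20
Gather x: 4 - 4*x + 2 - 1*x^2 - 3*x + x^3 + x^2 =x^3 - 7*x + 6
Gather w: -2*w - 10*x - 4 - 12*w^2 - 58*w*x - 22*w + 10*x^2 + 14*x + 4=-12*w^2 + w*(-58*x - 24) + 10*x^2 + 4*x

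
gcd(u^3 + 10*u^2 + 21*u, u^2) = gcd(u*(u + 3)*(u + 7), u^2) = u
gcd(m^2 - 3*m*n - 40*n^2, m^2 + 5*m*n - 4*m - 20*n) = m + 5*n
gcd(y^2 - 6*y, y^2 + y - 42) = y - 6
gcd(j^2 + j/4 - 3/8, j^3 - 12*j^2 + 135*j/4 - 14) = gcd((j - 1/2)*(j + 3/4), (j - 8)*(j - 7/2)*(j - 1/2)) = j - 1/2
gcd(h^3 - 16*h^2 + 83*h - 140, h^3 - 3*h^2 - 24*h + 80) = h - 4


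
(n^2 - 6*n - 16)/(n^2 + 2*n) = (n - 8)/n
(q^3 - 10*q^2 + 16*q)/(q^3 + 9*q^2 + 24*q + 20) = q*(q^2 - 10*q + 16)/(q^3 + 9*q^2 + 24*q + 20)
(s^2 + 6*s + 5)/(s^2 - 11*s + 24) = (s^2 + 6*s + 5)/(s^2 - 11*s + 24)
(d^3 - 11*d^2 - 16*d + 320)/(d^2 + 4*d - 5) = (d^2 - 16*d + 64)/(d - 1)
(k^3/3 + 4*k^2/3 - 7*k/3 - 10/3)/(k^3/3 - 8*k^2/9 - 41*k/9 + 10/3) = 3*(k^3 + 4*k^2 - 7*k - 10)/(3*k^3 - 8*k^2 - 41*k + 30)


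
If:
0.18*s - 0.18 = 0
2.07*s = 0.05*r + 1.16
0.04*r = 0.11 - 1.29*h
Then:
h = -0.48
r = 18.20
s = 1.00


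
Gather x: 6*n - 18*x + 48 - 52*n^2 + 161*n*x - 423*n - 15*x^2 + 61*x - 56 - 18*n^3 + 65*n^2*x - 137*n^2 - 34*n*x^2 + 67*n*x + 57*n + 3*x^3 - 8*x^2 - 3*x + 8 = -18*n^3 - 189*n^2 - 360*n + 3*x^3 + x^2*(-34*n - 23) + x*(65*n^2 + 228*n + 40)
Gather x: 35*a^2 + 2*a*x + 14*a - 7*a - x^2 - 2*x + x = 35*a^2 + 7*a - x^2 + x*(2*a - 1)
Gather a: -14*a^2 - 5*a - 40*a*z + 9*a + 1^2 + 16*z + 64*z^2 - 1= -14*a^2 + a*(4 - 40*z) + 64*z^2 + 16*z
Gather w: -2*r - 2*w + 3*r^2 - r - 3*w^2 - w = 3*r^2 - 3*r - 3*w^2 - 3*w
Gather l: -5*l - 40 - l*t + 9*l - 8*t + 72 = l*(4 - t) - 8*t + 32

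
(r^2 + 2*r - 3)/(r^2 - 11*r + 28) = (r^2 + 2*r - 3)/(r^2 - 11*r + 28)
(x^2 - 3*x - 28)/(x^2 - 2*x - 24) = (x - 7)/(x - 6)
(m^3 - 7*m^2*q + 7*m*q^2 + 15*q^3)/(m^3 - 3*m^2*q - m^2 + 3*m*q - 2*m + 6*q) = (m^2 - 4*m*q - 5*q^2)/(m^2 - m - 2)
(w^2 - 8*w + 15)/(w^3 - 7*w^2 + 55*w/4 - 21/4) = 4*(w - 5)/(4*w^2 - 16*w + 7)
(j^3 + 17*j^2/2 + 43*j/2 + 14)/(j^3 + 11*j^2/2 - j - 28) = (j + 1)/(j - 2)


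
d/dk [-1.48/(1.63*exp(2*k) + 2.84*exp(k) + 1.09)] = (4.8248*exp(k) + 4.2032)*exp(k)/(1.63*exp(2*k) + 2.84*exp(k) + 1.09)^2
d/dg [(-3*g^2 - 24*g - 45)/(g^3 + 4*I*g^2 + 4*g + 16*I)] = (3*g^4 + 48*g^3 + g^2*(123 + 96*I) + 264*I*g + 180 - 384*I)/(g^6 + 8*I*g^5 - 8*g^4 + 64*I*g^3 - 112*g^2 + 128*I*g - 256)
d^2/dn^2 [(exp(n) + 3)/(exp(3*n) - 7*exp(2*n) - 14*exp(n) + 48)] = (4*exp(3*n) - 30*exp(2*n) + 36*exp(n) + 160)*exp(n)/(exp(6*n) - 30*exp(5*n) + 348*exp(4*n) - 1960*exp(3*n) + 5568*exp(2*n) - 7680*exp(n) + 4096)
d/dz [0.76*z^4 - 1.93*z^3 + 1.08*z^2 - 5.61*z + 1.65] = 3.04*z^3 - 5.79*z^2 + 2.16*z - 5.61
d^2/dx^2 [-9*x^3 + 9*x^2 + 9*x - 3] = 18 - 54*x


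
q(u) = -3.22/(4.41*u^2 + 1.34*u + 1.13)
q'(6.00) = 0.01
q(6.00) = -0.02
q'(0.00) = 3.38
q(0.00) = -2.85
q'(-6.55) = -0.01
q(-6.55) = -0.02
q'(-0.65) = -3.14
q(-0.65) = -1.52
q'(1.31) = 0.38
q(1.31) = -0.31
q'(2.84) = 0.05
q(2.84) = -0.08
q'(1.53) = 0.26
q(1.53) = -0.24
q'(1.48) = 0.28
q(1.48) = -0.25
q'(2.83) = 0.05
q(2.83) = -0.08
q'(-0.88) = -1.83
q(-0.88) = -0.96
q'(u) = -3.22*(-8.82*u - 1.34)/(4.41*u^2 + 1.34*u + 1.13)^2 = (28.4004*u + 4.3148)/(4.41*u^2 + 1.34*u + 1.13)^2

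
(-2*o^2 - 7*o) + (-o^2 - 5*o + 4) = -3*o^2 - 12*o + 4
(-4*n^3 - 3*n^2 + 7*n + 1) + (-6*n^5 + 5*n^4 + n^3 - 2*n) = -6*n^5 + 5*n^4 - 3*n^3 - 3*n^2 + 5*n + 1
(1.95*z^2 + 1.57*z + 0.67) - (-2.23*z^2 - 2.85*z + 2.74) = 4.18*z^2 + 4.42*z - 2.07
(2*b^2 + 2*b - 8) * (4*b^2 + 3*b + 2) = 8*b^4 + 14*b^3 - 22*b^2 - 20*b - 16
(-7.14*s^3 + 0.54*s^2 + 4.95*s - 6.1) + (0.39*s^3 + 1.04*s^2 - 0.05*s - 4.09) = -6.75*s^3 + 1.58*s^2 + 4.9*s - 10.19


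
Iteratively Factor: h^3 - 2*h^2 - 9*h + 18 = (h - 3)*(h^2 + h - 6) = (h - 3)*(h - 2)*(h + 3)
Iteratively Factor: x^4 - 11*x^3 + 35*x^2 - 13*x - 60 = (x - 5)*(x^3 - 6*x^2 + 5*x + 12) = (x - 5)*(x - 3)*(x^2 - 3*x - 4) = (x - 5)*(x - 3)*(x + 1)*(x - 4)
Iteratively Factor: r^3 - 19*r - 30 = (r + 3)*(r^2 - 3*r - 10) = (r + 2)*(r + 3)*(r - 5)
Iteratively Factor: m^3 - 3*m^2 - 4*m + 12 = (m + 2)*(m^2 - 5*m + 6) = (m - 3)*(m + 2)*(m - 2)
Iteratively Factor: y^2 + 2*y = (y + 2)*(y)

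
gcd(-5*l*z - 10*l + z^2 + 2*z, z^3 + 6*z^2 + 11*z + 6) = z + 2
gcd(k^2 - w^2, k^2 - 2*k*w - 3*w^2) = k + w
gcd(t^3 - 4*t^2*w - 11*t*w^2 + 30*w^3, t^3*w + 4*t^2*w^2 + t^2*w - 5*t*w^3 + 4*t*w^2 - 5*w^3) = 1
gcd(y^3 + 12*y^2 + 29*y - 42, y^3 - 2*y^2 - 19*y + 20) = y - 1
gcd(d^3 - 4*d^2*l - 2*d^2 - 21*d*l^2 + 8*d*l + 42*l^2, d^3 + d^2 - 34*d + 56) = d - 2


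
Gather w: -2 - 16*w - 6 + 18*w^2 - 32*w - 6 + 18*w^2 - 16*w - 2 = 36*w^2 - 64*w - 16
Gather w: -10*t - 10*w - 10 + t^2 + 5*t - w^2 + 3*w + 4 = t^2 - 5*t - w^2 - 7*w - 6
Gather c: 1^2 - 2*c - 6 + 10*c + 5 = 8*c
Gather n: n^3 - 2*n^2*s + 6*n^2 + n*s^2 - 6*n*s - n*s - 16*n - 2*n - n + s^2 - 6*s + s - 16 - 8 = n^3 + n^2*(6 - 2*s) + n*(s^2 - 7*s - 19) + s^2 - 5*s - 24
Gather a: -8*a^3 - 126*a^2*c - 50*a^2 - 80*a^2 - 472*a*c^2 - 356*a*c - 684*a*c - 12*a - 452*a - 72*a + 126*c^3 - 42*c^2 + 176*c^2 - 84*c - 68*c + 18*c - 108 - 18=-8*a^3 + a^2*(-126*c - 130) + a*(-472*c^2 - 1040*c - 536) + 126*c^3 + 134*c^2 - 134*c - 126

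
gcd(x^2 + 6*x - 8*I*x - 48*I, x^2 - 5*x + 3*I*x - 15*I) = 1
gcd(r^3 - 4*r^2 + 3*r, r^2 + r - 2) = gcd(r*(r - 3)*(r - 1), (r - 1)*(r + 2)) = r - 1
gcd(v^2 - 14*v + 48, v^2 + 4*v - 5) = 1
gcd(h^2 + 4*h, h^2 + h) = h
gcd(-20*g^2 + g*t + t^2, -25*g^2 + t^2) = 5*g + t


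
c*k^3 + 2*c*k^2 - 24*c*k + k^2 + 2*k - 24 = (k - 4)*(k + 6)*(c*k + 1)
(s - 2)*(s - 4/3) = s^2 - 10*s/3 + 8/3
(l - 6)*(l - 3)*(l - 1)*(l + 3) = l^4 - 7*l^3 - 3*l^2 + 63*l - 54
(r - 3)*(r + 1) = r^2 - 2*r - 3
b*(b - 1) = b^2 - b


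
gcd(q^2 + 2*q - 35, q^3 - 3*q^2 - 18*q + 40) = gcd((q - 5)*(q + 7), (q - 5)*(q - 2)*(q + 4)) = q - 5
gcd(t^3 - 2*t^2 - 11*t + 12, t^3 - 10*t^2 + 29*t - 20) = t^2 - 5*t + 4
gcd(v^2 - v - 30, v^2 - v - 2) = 1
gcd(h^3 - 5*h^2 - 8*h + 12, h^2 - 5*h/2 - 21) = h - 6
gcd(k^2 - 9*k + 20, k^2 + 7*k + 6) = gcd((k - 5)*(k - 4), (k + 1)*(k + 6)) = 1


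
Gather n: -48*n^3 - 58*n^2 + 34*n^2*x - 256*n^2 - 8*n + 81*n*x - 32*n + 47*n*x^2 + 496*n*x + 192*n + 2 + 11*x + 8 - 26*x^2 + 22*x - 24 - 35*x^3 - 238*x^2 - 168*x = -48*n^3 + n^2*(34*x - 314) + n*(47*x^2 + 577*x + 152) - 35*x^3 - 264*x^2 - 135*x - 14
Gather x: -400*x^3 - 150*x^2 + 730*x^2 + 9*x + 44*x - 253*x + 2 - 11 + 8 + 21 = -400*x^3 + 580*x^2 - 200*x + 20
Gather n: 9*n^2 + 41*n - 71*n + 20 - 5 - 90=9*n^2 - 30*n - 75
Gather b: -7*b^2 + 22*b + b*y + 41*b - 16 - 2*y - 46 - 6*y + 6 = -7*b^2 + b*(y + 63) - 8*y - 56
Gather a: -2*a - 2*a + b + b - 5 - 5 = -4*a + 2*b - 10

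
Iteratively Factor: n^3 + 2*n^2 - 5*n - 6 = (n - 2)*(n^2 + 4*n + 3) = (n - 2)*(n + 1)*(n + 3)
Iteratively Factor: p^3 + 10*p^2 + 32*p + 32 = (p + 4)*(p^2 + 6*p + 8) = (p + 2)*(p + 4)*(p + 4)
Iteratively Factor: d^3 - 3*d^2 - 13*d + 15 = (d + 3)*(d^2 - 6*d + 5) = (d - 5)*(d + 3)*(d - 1)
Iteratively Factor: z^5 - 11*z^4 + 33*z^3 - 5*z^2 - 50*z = (z - 5)*(z^4 - 6*z^3 + 3*z^2 + 10*z) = z*(z - 5)*(z^3 - 6*z^2 + 3*z + 10) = z*(z - 5)*(z - 2)*(z^2 - 4*z - 5) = z*(z - 5)*(z - 2)*(z + 1)*(z - 5)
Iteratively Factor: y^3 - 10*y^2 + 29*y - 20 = (y - 5)*(y^2 - 5*y + 4) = (y - 5)*(y - 1)*(y - 4)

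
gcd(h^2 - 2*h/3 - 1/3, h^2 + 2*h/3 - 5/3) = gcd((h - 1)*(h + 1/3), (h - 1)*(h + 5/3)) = h - 1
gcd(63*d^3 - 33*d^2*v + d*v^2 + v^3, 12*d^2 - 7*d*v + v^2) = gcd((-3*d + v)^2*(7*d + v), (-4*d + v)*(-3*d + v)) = -3*d + v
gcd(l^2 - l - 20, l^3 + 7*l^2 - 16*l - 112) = l + 4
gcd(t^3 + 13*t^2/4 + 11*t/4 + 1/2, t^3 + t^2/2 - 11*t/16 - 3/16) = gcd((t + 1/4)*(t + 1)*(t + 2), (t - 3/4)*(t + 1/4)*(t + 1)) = t^2 + 5*t/4 + 1/4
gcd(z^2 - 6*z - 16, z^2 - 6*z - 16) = z^2 - 6*z - 16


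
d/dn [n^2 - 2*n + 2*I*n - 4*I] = 2*n - 2 + 2*I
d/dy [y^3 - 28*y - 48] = 3*y^2 - 28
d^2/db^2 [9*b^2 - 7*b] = 18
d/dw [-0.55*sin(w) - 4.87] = -0.55*cos(w)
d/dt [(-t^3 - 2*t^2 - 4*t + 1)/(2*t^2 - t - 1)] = (-2*t^4 + 2*t^3 + 13*t^2 + 5)/(4*t^4 - 4*t^3 - 3*t^2 + 2*t + 1)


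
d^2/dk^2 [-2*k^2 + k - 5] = -4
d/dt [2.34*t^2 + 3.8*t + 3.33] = 4.68*t + 3.8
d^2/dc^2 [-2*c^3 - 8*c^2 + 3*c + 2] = -12*c - 16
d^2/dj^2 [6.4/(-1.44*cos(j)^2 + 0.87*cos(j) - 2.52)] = (53.08416*(1 - cos(j)^2)^2 - 24.05376*cos(j)^3 - 61.51104*cos(j)^2 + 62.13888*cos(j) - 16.32384)/(1.44*cos(j)^2 - 0.87*cos(j) + 2.52)^3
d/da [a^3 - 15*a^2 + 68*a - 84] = 3*a^2 - 30*a + 68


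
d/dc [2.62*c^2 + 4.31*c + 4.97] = 5.24*c + 4.31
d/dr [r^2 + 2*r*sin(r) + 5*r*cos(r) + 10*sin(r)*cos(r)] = -5*r*sin(r) + 2*r*cos(r) + 2*r + 2*sin(r) + 5*cos(r) + 10*cos(2*r)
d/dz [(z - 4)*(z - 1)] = 2*z - 5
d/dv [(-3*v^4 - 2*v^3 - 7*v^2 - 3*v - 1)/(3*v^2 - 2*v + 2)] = (-18*v^5 + 12*v^4 - 16*v^3 + 11*v^2 - 22*v - 8)/(9*v^4 - 12*v^3 + 16*v^2 - 8*v + 4)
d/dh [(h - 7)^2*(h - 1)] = 3*(h - 7)*(h - 3)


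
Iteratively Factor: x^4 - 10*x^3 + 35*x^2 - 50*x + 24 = (x - 3)*(x^3 - 7*x^2 + 14*x - 8) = (x - 3)*(x - 2)*(x^2 - 5*x + 4) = (x - 4)*(x - 3)*(x - 2)*(x - 1)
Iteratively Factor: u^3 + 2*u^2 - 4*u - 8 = (u - 2)*(u^2 + 4*u + 4) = (u - 2)*(u + 2)*(u + 2)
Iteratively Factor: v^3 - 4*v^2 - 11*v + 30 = (v + 3)*(v^2 - 7*v + 10) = (v - 5)*(v + 3)*(v - 2)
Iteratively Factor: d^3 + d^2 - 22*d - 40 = (d + 2)*(d^2 - d - 20) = (d + 2)*(d + 4)*(d - 5)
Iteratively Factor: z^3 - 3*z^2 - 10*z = (z - 5)*(z^2 + 2*z) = z*(z - 5)*(z + 2)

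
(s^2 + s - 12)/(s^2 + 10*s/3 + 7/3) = 3*(s^2 + s - 12)/(3*s^2 + 10*s + 7)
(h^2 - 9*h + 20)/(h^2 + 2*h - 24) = (h - 5)/(h + 6)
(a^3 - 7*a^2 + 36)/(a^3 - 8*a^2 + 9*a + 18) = (a + 2)/(a + 1)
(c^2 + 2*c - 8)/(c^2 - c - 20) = (c - 2)/(c - 5)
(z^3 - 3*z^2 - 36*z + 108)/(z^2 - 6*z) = z + 3 - 18/z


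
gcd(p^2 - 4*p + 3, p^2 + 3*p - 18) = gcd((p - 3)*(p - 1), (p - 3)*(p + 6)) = p - 3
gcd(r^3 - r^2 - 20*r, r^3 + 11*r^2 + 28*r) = r^2 + 4*r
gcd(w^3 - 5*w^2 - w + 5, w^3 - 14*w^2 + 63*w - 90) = w - 5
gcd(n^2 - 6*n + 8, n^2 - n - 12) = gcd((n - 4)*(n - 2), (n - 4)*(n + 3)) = n - 4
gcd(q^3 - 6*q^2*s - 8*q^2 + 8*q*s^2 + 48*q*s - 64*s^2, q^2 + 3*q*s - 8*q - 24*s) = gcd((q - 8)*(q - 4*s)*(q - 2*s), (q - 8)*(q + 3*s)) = q - 8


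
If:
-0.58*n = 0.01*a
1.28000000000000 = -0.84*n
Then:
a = 88.38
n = -1.52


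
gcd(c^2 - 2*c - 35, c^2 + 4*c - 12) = 1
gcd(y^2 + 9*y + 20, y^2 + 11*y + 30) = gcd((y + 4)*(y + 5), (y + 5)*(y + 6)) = y + 5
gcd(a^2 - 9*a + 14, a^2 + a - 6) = a - 2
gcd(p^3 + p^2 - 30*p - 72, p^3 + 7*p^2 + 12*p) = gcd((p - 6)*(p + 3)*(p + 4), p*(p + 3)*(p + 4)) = p^2 + 7*p + 12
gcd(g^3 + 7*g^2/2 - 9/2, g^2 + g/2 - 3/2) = g^2 + g/2 - 3/2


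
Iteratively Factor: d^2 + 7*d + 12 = (d + 4)*(d + 3)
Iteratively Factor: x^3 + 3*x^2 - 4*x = (x - 1)*(x^2 + 4*x) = (x - 1)*(x + 4)*(x)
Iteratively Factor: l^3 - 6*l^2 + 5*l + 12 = (l + 1)*(l^2 - 7*l + 12) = (l - 4)*(l + 1)*(l - 3)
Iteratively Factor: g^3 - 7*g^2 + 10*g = (g)*(g^2 - 7*g + 10) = g*(g - 5)*(g - 2)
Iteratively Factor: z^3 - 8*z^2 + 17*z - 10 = (z - 1)*(z^2 - 7*z + 10) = (z - 5)*(z - 1)*(z - 2)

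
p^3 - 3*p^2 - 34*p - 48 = (p - 8)*(p + 2)*(p + 3)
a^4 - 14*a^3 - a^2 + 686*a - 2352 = (a - 8)*(a - 7)*(a - 6)*(a + 7)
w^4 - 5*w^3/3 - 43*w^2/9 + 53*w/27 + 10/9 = (w - 3)*(w - 2/3)*(w + 1/3)*(w + 5/3)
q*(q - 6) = q^2 - 6*q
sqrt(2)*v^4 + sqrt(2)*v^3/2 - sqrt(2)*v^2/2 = v^2*(v - 1/2)*(sqrt(2)*v + sqrt(2))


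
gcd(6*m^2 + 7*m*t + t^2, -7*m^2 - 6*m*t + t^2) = m + t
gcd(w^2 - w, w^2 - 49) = 1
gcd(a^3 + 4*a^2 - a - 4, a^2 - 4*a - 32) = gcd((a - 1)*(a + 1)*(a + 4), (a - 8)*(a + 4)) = a + 4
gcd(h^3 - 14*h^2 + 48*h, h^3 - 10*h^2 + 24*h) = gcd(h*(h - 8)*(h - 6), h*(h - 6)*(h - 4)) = h^2 - 6*h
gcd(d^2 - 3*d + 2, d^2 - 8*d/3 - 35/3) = 1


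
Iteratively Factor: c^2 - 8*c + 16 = (c - 4)*(c - 4)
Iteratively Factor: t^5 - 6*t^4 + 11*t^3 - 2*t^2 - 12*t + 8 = (t - 2)*(t^4 - 4*t^3 + 3*t^2 + 4*t - 4) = (t - 2)^2*(t^3 - 2*t^2 - t + 2) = (t - 2)^3*(t^2 - 1) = (t - 2)^3*(t - 1)*(t + 1)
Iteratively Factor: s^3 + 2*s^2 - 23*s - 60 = (s + 3)*(s^2 - s - 20) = (s - 5)*(s + 3)*(s + 4)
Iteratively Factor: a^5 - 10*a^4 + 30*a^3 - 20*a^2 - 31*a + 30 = (a - 2)*(a^4 - 8*a^3 + 14*a^2 + 8*a - 15) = (a - 2)*(a - 1)*(a^3 - 7*a^2 + 7*a + 15) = (a - 2)*(a - 1)*(a + 1)*(a^2 - 8*a + 15) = (a - 3)*(a - 2)*(a - 1)*(a + 1)*(a - 5)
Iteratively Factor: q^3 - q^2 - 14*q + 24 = (q - 2)*(q^2 + q - 12) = (q - 3)*(q - 2)*(q + 4)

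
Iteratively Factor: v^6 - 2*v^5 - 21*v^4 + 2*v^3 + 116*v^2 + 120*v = (v + 2)*(v^5 - 4*v^4 - 13*v^3 + 28*v^2 + 60*v) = v*(v + 2)*(v^4 - 4*v^3 - 13*v^2 + 28*v + 60) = v*(v + 2)^2*(v^3 - 6*v^2 - v + 30) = v*(v + 2)^3*(v^2 - 8*v + 15) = v*(v - 3)*(v + 2)^3*(v - 5)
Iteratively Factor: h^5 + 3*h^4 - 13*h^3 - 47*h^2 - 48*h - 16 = (h + 1)*(h^4 + 2*h^3 - 15*h^2 - 32*h - 16) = (h + 1)*(h + 4)*(h^3 - 2*h^2 - 7*h - 4) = (h - 4)*(h + 1)*(h + 4)*(h^2 + 2*h + 1) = (h - 4)*(h + 1)^2*(h + 4)*(h + 1)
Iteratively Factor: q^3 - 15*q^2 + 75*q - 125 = (q - 5)*(q^2 - 10*q + 25) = (q - 5)^2*(q - 5)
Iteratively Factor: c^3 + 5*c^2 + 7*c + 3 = (c + 1)*(c^2 + 4*c + 3) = (c + 1)^2*(c + 3)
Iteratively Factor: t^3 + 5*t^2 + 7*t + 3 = (t + 1)*(t^2 + 4*t + 3) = (t + 1)*(t + 3)*(t + 1)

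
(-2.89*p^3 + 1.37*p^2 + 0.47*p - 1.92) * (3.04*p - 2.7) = -8.7856*p^4 + 11.9678*p^3 - 2.2702*p^2 - 7.1058*p + 5.184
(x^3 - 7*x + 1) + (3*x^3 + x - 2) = 4*x^3 - 6*x - 1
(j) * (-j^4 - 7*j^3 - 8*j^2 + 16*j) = -j^5 - 7*j^4 - 8*j^3 + 16*j^2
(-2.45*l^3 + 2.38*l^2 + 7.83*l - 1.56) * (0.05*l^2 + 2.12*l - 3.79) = -0.1225*l^5 - 5.075*l^4 + 14.7226*l^3 + 7.5014*l^2 - 32.9829*l + 5.9124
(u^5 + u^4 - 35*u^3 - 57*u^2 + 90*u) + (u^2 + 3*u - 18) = u^5 + u^4 - 35*u^3 - 56*u^2 + 93*u - 18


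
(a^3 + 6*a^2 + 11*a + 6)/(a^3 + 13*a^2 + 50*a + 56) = (a^2 + 4*a + 3)/(a^2 + 11*a + 28)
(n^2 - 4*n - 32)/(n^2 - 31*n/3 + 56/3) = 3*(n + 4)/(3*n - 7)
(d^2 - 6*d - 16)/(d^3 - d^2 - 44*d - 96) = (d + 2)/(d^2 + 7*d + 12)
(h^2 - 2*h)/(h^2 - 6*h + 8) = h/(h - 4)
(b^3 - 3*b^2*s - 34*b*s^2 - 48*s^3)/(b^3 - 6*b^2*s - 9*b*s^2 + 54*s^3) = (b^2 - 6*b*s - 16*s^2)/(b^2 - 9*b*s + 18*s^2)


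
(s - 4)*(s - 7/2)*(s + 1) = s^3 - 13*s^2/2 + 13*s/2 + 14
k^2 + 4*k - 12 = (k - 2)*(k + 6)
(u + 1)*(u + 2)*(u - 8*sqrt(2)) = u^3 - 8*sqrt(2)*u^2 + 3*u^2 - 24*sqrt(2)*u + 2*u - 16*sqrt(2)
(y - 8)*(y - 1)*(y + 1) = y^3 - 8*y^2 - y + 8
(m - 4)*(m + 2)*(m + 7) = m^3 + 5*m^2 - 22*m - 56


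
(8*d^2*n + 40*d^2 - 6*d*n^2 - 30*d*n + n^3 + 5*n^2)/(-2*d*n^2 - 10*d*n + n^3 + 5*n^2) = (-4*d + n)/n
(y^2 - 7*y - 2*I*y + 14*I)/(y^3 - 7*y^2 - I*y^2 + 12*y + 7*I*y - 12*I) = (y^2 - y*(7 + 2*I) + 14*I)/(y^3 - y^2*(7 + I) + y*(12 + 7*I) - 12*I)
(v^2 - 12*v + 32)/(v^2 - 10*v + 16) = (v - 4)/(v - 2)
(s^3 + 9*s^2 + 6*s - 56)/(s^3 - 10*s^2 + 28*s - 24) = (s^2 + 11*s + 28)/(s^2 - 8*s + 12)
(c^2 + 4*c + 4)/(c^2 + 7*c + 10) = (c + 2)/(c + 5)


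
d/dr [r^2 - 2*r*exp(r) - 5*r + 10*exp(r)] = -2*r*exp(r) + 2*r + 8*exp(r) - 5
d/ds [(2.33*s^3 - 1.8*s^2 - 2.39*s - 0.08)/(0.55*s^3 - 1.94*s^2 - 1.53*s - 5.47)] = (-3.5302*s^4 - 4.5008*s^3 - 39.9859*s^2 + 19.3816*s + 12.9509)/(0.3025*s^6 - 2.134*s^5 + 2.0806*s^4 - 0.0806000000000004*s^3 + 23.5645*s^2 + 16.7382*s + 29.9209)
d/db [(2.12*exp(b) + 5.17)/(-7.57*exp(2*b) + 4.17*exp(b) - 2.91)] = (16.0484*exp(2*b) + 78.2738*exp(b) - 27.7281)*exp(b)/(57.3049*exp(4*b) - 63.1338*exp(3*b) + 61.4463*exp(2*b) - 24.2694*exp(b) + 8.4681)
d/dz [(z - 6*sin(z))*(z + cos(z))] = -(z - 6*sin(z))*(sin(z) - 1) - (z + cos(z))*(6*cos(z) - 1)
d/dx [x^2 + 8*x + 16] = 2*x + 8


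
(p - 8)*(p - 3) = p^2 - 11*p + 24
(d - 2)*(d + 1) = d^2 - d - 2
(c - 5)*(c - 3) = c^2 - 8*c + 15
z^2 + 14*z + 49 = (z + 7)^2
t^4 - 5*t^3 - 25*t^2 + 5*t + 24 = (t - 8)*(t - 1)*(t + 1)*(t + 3)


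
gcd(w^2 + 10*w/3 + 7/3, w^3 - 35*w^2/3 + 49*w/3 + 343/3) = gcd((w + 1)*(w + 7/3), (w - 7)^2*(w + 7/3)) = w + 7/3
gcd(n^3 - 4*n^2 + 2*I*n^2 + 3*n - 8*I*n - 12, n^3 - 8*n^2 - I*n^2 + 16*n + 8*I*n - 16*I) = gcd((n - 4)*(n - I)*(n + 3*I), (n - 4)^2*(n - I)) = n^2 + n*(-4 - I) + 4*I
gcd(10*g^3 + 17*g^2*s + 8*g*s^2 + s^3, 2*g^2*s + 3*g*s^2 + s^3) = 2*g^2 + 3*g*s + s^2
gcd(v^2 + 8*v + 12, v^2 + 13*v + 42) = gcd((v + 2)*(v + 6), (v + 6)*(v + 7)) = v + 6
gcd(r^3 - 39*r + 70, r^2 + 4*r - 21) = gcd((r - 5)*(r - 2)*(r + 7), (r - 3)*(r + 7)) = r + 7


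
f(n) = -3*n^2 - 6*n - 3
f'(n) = -6*n - 6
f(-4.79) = -43.09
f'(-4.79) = 22.74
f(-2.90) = -10.83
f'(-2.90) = 11.40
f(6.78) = -181.59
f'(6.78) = -46.68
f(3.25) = -54.19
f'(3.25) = -25.50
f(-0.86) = -0.06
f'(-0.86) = -0.84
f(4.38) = -86.83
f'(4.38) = -32.28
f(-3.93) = -25.75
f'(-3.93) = 17.58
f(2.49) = -36.54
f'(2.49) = -20.94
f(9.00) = -300.00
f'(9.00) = -60.00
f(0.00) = -3.00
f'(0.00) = -6.00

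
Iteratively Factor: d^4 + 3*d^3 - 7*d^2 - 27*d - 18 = (d + 1)*(d^3 + 2*d^2 - 9*d - 18) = (d + 1)*(d + 2)*(d^2 - 9) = (d + 1)*(d + 2)*(d + 3)*(d - 3)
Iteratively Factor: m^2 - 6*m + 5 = (m - 1)*(m - 5)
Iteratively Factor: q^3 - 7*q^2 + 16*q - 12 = (q - 2)*(q^2 - 5*q + 6) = (q - 2)^2*(q - 3)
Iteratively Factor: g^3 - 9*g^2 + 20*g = (g - 5)*(g^2 - 4*g) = g*(g - 5)*(g - 4)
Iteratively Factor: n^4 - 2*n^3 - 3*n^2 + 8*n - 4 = (n - 2)*(n^3 - 3*n + 2) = (n - 2)*(n + 2)*(n^2 - 2*n + 1) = (n - 2)*(n - 1)*(n + 2)*(n - 1)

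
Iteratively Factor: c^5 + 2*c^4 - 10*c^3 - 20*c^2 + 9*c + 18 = (c - 3)*(c^4 + 5*c^3 + 5*c^2 - 5*c - 6) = (c - 3)*(c - 1)*(c^3 + 6*c^2 + 11*c + 6) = (c - 3)*(c - 1)*(c + 2)*(c^2 + 4*c + 3) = (c - 3)*(c - 1)*(c + 1)*(c + 2)*(c + 3)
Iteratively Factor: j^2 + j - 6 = (j - 2)*(j + 3)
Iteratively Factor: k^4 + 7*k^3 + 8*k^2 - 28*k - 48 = (k - 2)*(k^3 + 9*k^2 + 26*k + 24) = (k - 2)*(k + 2)*(k^2 + 7*k + 12) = (k - 2)*(k + 2)*(k + 4)*(k + 3)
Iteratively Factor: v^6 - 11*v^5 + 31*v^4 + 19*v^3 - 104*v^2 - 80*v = (v + 1)*(v^5 - 12*v^4 + 43*v^3 - 24*v^2 - 80*v) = (v - 4)*(v + 1)*(v^4 - 8*v^3 + 11*v^2 + 20*v) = v*(v - 4)*(v + 1)*(v^3 - 8*v^2 + 11*v + 20) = v*(v - 5)*(v - 4)*(v + 1)*(v^2 - 3*v - 4) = v*(v - 5)*(v - 4)^2*(v + 1)*(v + 1)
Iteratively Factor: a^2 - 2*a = (a)*(a - 2)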